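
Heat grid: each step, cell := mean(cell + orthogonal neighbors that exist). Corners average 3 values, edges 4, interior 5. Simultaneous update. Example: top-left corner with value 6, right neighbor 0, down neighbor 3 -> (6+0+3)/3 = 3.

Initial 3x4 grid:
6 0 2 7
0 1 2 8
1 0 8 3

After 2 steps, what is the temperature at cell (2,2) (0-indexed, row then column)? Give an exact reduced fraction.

Step 1: cell (2,2) = 13/4
Step 2: cell (2,2) = 977/240
Full grid after step 2:
  25/12 19/10 223/60 161/36
  37/30 231/100 79/25 53/10
  29/18 401/240 977/240 175/36

Answer: 977/240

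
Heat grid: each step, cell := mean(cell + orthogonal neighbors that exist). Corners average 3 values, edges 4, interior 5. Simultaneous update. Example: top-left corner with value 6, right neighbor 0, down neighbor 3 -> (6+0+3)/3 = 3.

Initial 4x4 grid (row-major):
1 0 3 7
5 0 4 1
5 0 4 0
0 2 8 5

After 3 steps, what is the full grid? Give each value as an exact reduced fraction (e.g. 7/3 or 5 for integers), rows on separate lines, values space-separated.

Answer: 1501/720 2599/1200 9797/3600 803/270
1731/800 927/400 2003/750 11087/3600
17267/7200 7723/3000 18221/6000 11719/3600
2821/1080 20747/7200 24323/7200 7787/2160

Derivation:
After step 1:
  2 1 7/2 11/3
  11/4 9/5 12/5 3
  5/2 11/5 16/5 5/2
  7/3 5/2 19/4 13/3
After step 2:
  23/12 83/40 317/120 61/18
  181/80 203/100 139/50 347/120
  587/240 61/25 301/100 391/120
  22/9 707/240 887/240 139/36
After step 3:
  1501/720 2599/1200 9797/3600 803/270
  1731/800 927/400 2003/750 11087/3600
  17267/7200 7723/3000 18221/6000 11719/3600
  2821/1080 20747/7200 24323/7200 7787/2160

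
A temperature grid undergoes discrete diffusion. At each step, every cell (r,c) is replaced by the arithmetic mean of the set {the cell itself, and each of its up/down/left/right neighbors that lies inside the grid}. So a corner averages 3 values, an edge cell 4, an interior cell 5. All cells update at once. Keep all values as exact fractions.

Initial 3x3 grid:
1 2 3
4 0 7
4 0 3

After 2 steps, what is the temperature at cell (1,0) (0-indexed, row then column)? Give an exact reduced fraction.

Answer: 197/80

Derivation:
Step 1: cell (1,0) = 9/4
Step 2: cell (1,0) = 197/80
Full grid after step 2:
  73/36 313/120 35/12
  197/80 227/100 791/240
  20/9 207/80 25/9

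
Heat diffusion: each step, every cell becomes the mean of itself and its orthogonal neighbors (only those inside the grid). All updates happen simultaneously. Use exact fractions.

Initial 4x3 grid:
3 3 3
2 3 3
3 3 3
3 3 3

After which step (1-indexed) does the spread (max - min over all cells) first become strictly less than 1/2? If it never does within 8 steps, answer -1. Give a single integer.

Answer: 1

Derivation:
Step 1: max=3, min=8/3, spread=1/3
  -> spread < 1/2 first at step 1
Step 2: max=3, min=329/120, spread=31/120
Step 3: max=3, min=3029/1080, spread=211/1080
Step 4: max=5353/1800, min=307103/108000, spread=14077/108000
Step 5: max=320317/108000, min=2775593/972000, spread=5363/48600
Step 6: max=177131/60000, min=83739191/29160000, spread=93859/1166400
Step 7: max=286263533/97200000, min=5038525519/1749600000, spread=4568723/69984000
Step 8: max=8566381111/2916000000, min=303147564371/104976000000, spread=8387449/167961600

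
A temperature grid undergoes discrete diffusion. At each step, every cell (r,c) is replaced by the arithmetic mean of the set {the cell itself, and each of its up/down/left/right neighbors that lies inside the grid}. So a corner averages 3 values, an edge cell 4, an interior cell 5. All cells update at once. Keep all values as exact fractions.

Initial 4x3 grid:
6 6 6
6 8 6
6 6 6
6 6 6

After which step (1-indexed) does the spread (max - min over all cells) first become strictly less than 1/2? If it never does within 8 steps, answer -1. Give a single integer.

Step 1: max=13/2, min=6, spread=1/2
Step 2: max=323/50, min=6, spread=23/50
  -> spread < 1/2 first at step 2
Step 3: max=15211/2400, min=1213/200, spread=131/480
Step 4: max=136151/21600, min=21991/3600, spread=841/4320
Step 5: max=54382051/8640000, min=4413373/720000, spread=56863/345600
Step 6: max=488094341/77760000, min=39869543/6480000, spread=386393/3110400
Step 7: max=195017723131/31104000000, min=15972358813/2592000000, spread=26795339/248832000
Step 8: max=11681255714129/1866240000000, min=960206149667/155520000000, spread=254051069/2985984000

Answer: 2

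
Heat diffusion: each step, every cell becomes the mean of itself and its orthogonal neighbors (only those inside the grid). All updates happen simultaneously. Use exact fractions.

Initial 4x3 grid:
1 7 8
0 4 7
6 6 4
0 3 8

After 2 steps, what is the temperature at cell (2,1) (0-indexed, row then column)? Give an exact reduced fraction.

Answer: 229/50

Derivation:
Step 1: cell (2,1) = 23/5
Step 2: cell (2,1) = 229/50
Full grid after step 2:
  125/36 99/20 217/36
  793/240 229/50 181/30
  267/80 229/50 27/5
  41/12 337/80 31/6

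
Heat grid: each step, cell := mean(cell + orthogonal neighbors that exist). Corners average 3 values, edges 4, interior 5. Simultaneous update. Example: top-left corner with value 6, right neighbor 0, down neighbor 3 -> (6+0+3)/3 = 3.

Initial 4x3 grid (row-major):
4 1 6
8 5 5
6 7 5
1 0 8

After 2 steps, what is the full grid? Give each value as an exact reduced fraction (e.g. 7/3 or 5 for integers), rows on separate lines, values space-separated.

Answer: 169/36 263/60 53/12
1247/240 124/25 207/40
1091/240 511/100 613/120
71/18 229/60 175/36

Derivation:
After step 1:
  13/3 4 4
  23/4 26/5 21/4
  11/2 23/5 25/4
  7/3 4 13/3
After step 2:
  169/36 263/60 53/12
  1247/240 124/25 207/40
  1091/240 511/100 613/120
  71/18 229/60 175/36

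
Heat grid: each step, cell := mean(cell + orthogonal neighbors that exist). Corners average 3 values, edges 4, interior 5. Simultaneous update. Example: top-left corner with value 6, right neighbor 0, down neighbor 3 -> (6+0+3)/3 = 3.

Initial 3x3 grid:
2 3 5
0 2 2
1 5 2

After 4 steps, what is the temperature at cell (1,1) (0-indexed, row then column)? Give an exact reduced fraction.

Answer: 145057/60000

Derivation:
Step 1: cell (1,1) = 12/5
Step 2: cell (1,1) = 119/50
Step 3: cell (1,1) = 2431/1000
Step 4: cell (1,1) = 145057/60000
Full grid after step 4:
  287423/129600 14839/6000 349273/129600
  1871191/864000 145057/60000 2315441/864000
  31097/14400 345011/144000 112841/43200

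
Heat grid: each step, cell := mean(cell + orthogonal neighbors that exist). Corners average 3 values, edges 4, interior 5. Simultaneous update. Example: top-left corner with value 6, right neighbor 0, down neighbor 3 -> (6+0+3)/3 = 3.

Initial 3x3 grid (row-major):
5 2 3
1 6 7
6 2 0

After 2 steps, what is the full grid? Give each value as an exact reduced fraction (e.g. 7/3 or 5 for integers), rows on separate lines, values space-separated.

Answer: 67/18 107/30 4
413/120 98/25 73/20
11/3 131/40 7/2

Derivation:
After step 1:
  8/3 4 4
  9/2 18/5 4
  3 7/2 3
After step 2:
  67/18 107/30 4
  413/120 98/25 73/20
  11/3 131/40 7/2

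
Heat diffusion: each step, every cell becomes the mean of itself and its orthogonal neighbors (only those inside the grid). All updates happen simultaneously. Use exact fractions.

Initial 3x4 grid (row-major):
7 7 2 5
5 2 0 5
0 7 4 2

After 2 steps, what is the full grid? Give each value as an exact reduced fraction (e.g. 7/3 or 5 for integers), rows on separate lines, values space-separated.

Answer: 43/9 139/30 73/20 7/2
541/120 361/100 331/100 199/60
43/12 147/40 383/120 119/36

Derivation:
After step 1:
  19/3 9/2 7/2 4
  7/2 21/5 13/5 3
  4 13/4 13/4 11/3
After step 2:
  43/9 139/30 73/20 7/2
  541/120 361/100 331/100 199/60
  43/12 147/40 383/120 119/36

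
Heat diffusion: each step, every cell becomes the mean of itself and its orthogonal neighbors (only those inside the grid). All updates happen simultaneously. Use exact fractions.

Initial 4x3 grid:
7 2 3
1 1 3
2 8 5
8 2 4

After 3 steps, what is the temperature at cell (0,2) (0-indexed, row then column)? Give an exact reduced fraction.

Answer: 1361/432

Derivation:
Step 1: cell (0,2) = 8/3
Step 2: cell (0,2) = 107/36
Step 3: cell (0,2) = 1361/432
Full grid after step 3:
  1387/432 14719/4800 1361/432
  6059/1800 6971/2000 11993/3600
  2453/600 2891/750 14693/3600
  763/180 32461/7200 4583/1080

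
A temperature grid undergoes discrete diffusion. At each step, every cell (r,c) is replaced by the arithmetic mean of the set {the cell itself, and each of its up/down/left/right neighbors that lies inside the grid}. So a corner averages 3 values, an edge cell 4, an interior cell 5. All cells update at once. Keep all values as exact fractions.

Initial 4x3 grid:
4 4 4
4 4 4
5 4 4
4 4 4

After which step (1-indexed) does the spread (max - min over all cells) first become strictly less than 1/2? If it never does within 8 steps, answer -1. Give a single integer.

Step 1: max=13/3, min=4, spread=1/3
  -> spread < 1/2 first at step 1
Step 2: max=511/120, min=4, spread=31/120
Step 3: max=4531/1080, min=4, spread=211/1080
Step 4: max=448897/108000, min=7247/1800, spread=14077/108000
Step 5: max=4028407/972000, min=435683/108000, spread=5363/48600
Step 6: max=120380809/29160000, min=242869/60000, spread=93859/1166400
Step 7: max=7208674481/1749600000, min=394136467/97200000, spread=4568723/69984000
Step 8: max=431684435629/104976000000, min=11845618889/2916000000, spread=8387449/167961600

Answer: 1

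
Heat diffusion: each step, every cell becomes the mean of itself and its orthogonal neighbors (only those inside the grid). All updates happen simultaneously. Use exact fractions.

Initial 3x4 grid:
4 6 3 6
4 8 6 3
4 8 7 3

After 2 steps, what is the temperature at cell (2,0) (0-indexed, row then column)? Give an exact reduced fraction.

Step 1: cell (2,0) = 16/3
Step 2: cell (2,0) = 205/36
Full grid after step 2:
  179/36 647/120 199/40 55/12
  107/20 144/25 551/100 547/120
  205/36 1469/240 1349/240 89/18

Answer: 205/36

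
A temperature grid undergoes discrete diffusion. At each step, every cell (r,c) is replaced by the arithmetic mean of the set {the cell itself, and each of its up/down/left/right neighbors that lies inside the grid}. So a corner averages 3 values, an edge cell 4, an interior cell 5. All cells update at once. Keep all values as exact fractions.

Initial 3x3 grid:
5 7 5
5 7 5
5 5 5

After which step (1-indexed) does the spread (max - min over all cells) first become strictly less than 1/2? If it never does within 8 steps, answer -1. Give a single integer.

Step 1: max=6, min=5, spread=1
Step 2: max=347/60, min=213/40, spread=11/24
  -> spread < 1/2 first at step 2
Step 3: max=20599/3600, min=323/60, spread=1219/3600
Step 4: max=1220603/216000, min=260759/48000, spread=755/3456
Step 5: max=72905491/12960000, min=47280119/8640000, spread=6353/41472
Step 6: max=4353058127/777600000, min=2846277293/518400000, spread=53531/497664
Step 7: max=260520444319/46656000000, min=6345614173/1152000000, spread=450953/5971968
Step 8: max=15597149793443/2799360000000, min=10299166450837/1866240000000, spread=3799043/71663616

Answer: 2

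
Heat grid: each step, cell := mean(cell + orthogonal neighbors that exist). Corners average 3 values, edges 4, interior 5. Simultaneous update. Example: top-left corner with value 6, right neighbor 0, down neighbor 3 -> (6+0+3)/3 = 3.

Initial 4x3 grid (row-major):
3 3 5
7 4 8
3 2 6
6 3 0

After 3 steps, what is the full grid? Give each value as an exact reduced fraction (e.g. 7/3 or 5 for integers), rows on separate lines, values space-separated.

Answer: 4729/1080 64943/14400 5209/1080
30779/7200 26827/6000 33179/7200
9743/2400 7949/2000 9743/2400
149/40 5707/1600 427/120

Derivation:
After step 1:
  13/3 15/4 16/3
  17/4 24/5 23/4
  9/2 18/5 4
  4 11/4 3
After step 2:
  37/9 1093/240 89/18
  1073/240 443/100 1193/240
  327/80 393/100 327/80
  15/4 267/80 13/4
After step 3:
  4729/1080 64943/14400 5209/1080
  30779/7200 26827/6000 33179/7200
  9743/2400 7949/2000 9743/2400
  149/40 5707/1600 427/120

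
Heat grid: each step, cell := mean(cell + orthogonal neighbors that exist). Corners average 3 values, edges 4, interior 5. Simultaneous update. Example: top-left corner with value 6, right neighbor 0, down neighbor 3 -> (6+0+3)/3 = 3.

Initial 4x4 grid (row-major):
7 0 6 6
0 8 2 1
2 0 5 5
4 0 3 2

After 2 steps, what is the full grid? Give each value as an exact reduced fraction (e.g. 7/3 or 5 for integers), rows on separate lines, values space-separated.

After step 1:
  7/3 21/4 7/2 13/3
  17/4 2 22/5 7/2
  3/2 3 3 13/4
  2 7/4 5/2 10/3
After step 2:
  71/18 157/48 1049/240 34/9
  121/48 189/50 82/25 929/240
  43/16 9/4 323/100 157/48
  7/4 37/16 127/48 109/36

Answer: 71/18 157/48 1049/240 34/9
121/48 189/50 82/25 929/240
43/16 9/4 323/100 157/48
7/4 37/16 127/48 109/36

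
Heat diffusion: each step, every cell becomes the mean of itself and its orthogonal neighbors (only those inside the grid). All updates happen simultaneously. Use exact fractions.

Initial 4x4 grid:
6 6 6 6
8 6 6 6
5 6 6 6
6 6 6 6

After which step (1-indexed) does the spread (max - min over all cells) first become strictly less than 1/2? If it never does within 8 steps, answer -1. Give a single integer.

Step 1: max=20/3, min=17/3, spread=1
Step 2: max=767/120, min=88/15, spread=21/40
Step 3: max=6827/1080, min=6419/1080, spread=17/45
  -> spread < 1/2 first at step 3
Step 4: max=201761/32400, min=40301/6750, spread=41581/162000
Step 5: max=6032639/972000, min=323239/54000, spread=214337/972000
Step 6: max=179897387/29160000, min=647281/108000, spread=5131517/29160000
Step 7: max=5381544527/874800000, min=14587757/2430000, spread=129952007/874800000
Step 8: max=160954897511/26244000000, min=8760233873/1458000000, spread=3270687797/26244000000

Answer: 3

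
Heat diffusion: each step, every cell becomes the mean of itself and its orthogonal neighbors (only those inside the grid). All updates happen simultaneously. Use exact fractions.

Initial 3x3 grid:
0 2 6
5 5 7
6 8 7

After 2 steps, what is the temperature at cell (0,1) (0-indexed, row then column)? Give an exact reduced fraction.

Answer: 959/240

Derivation:
Step 1: cell (0,1) = 13/4
Step 2: cell (0,1) = 959/240
Full grid after step 2:
  115/36 959/240 29/6
  271/60 127/25 1439/240
  101/18 767/120 241/36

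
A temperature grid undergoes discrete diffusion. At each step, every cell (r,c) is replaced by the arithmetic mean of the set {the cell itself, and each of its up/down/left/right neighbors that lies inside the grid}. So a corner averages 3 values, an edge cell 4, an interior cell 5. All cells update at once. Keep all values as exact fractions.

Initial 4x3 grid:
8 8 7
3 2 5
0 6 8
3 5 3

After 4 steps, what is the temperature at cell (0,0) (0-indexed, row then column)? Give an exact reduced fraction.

Answer: 26257/5184

Derivation:
Step 1: cell (0,0) = 19/3
Step 2: cell (0,0) = 95/18
Step 3: cell (0,0) = 5629/1080
Step 4: cell (0,0) = 26257/5184
Full grid after step 4:
  26257/5184 12509/2304 29207/5184
  39923/8640 118873/24000 11557/2160
  174383/43200 107573/24000 52777/10800
  100093/25920 242749/57600 120863/25920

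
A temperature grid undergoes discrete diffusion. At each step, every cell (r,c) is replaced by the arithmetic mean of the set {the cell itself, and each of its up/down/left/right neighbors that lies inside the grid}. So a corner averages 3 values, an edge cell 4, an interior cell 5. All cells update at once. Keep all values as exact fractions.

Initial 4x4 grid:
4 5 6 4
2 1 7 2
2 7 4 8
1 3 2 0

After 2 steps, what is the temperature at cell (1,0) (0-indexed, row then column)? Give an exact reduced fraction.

Step 1: cell (1,0) = 9/4
Step 2: cell (1,0) = 799/240
Full grid after step 2:
  119/36 527/120 35/8 59/12
  799/240 361/100 99/20 67/16
  213/80 393/100 15/4 1061/240
  11/4 109/40 433/120 109/36

Answer: 799/240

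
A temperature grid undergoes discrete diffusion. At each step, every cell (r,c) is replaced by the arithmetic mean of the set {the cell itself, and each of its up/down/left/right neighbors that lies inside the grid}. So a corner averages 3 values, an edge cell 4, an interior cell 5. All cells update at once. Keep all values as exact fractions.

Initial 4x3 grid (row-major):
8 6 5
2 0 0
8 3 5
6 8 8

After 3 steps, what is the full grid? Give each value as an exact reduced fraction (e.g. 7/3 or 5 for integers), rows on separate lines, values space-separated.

After step 1:
  16/3 19/4 11/3
  9/2 11/5 5/2
  19/4 24/5 4
  22/3 25/4 7
After step 2:
  175/36 319/80 131/36
  1007/240 15/4 371/120
  1283/240 22/5 183/40
  55/9 1523/240 23/4
After step 3:
  587/135 1299/320 7717/2160
  1307/288 777/200 271/72
  7219/1440 293/60 1069/240
  6409/1080 16277/2880 4001/720

Answer: 587/135 1299/320 7717/2160
1307/288 777/200 271/72
7219/1440 293/60 1069/240
6409/1080 16277/2880 4001/720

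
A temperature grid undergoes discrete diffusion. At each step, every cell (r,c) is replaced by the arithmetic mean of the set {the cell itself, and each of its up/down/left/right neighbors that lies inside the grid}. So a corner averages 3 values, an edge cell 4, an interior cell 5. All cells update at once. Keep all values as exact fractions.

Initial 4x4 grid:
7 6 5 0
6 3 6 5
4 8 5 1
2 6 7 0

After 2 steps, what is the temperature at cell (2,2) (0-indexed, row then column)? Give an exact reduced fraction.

Step 1: cell (2,2) = 27/5
Step 2: cell (2,2) = 453/100
Full grid after step 2:
  199/36 649/120 529/120 127/36
  83/15 521/100 93/20 833/240
  24/5 543/100 453/100 829/240
  59/12 389/80 1099/240 119/36

Answer: 453/100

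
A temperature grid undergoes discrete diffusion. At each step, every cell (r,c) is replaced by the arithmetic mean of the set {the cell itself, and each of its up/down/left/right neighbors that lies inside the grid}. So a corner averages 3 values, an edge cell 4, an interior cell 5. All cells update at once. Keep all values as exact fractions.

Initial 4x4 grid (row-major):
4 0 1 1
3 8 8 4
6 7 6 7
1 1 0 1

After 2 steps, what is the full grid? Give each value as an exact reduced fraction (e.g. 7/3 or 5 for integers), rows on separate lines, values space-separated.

After step 1:
  7/3 13/4 5/2 2
  21/4 26/5 27/5 5
  17/4 28/5 28/5 9/2
  8/3 9/4 2 8/3
After step 2:
  65/18 797/240 263/80 19/6
  511/120 247/50 237/50 169/40
  533/120 229/50 231/50 533/120
  55/18 751/240 751/240 55/18

Answer: 65/18 797/240 263/80 19/6
511/120 247/50 237/50 169/40
533/120 229/50 231/50 533/120
55/18 751/240 751/240 55/18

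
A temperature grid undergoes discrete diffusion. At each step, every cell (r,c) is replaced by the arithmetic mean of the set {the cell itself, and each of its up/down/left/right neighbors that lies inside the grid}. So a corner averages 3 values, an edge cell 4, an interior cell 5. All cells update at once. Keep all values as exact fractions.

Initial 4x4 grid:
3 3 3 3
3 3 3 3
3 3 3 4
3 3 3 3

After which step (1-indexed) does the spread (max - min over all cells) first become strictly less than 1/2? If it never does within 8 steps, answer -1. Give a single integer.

Step 1: max=10/3, min=3, spread=1/3
  -> spread < 1/2 first at step 1
Step 2: max=391/120, min=3, spread=31/120
Step 3: max=3451/1080, min=3, spread=211/1080
Step 4: max=340843/108000, min=3, spread=16843/108000
Step 5: max=3054643/972000, min=27079/9000, spread=130111/972000
Step 6: max=91122367/29160000, min=1627159/540000, spread=3255781/29160000
Step 7: max=2724753691/874800000, min=1631107/540000, spread=82360351/874800000
Step 8: max=81483316891/26244000000, min=294106441/97200000, spread=2074577821/26244000000

Answer: 1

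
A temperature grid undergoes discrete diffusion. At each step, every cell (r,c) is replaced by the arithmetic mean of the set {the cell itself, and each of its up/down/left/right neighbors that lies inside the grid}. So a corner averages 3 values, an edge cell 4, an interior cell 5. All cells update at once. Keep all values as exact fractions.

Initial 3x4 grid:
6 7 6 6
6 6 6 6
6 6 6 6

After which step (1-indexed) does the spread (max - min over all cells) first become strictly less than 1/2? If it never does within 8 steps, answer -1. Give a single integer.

Answer: 1

Derivation:
Step 1: max=19/3, min=6, spread=1/3
  -> spread < 1/2 first at step 1
Step 2: max=751/120, min=6, spread=31/120
Step 3: max=6691/1080, min=6, spread=211/1080
Step 4: max=664897/108000, min=10847/1800, spread=14077/108000
Step 5: max=5972407/972000, min=651683/108000, spread=5363/48600
Step 6: max=178700809/29160000, min=362869/60000, spread=93859/1166400
Step 7: max=10707874481/1749600000, min=588536467/97200000, spread=4568723/69984000
Step 8: max=641636435629/104976000000, min=17677618889/2916000000, spread=8387449/167961600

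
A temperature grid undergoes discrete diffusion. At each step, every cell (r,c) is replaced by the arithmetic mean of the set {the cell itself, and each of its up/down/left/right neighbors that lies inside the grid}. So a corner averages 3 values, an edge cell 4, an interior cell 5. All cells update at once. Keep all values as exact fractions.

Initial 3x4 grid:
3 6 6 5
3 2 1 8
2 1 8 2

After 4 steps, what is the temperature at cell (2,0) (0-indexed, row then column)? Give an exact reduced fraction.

Answer: 8179/2700

Derivation:
Step 1: cell (2,0) = 2
Step 2: cell (2,0) = 31/12
Step 3: cell (2,0) = 1937/720
Step 4: cell (2,0) = 8179/2700
Full grid after step 4:
  4727/1350 272299/72000 966437/216000 304841/64800
  451343/144000 72489/20000 369763/90000 253373/54000
  8179/2700 235799/72000 290479/72000 31349/7200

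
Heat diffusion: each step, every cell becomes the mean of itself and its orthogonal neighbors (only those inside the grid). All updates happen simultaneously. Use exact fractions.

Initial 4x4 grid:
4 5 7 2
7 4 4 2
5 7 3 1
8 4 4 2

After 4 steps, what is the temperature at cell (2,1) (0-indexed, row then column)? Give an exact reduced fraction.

Answer: 869359/180000

Derivation:
Step 1: cell (2,1) = 23/5
Step 2: cell (2,1) = 263/50
Step 3: cell (2,1) = 28693/6000
Step 4: cell (2,1) = 869359/180000
Full grid after step 4:
  66259/12960 103829/21600 445973/108000 238537/64800
  227647/43200 853937/180000 145139/36000 738001/216000
  1139947/216000 869359/180000 687773/180000 700289/216000
  346633/64800 127469/27000 13031/3375 206099/64800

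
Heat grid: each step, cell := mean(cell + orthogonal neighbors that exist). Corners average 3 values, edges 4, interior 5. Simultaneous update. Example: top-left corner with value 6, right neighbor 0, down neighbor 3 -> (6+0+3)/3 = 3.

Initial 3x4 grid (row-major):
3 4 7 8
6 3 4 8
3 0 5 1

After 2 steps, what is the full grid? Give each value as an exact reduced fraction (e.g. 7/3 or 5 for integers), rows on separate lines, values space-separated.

Answer: 37/9 133/30 173/30 56/9
869/240 391/100 223/50 1379/240
19/6 233/80 919/240 149/36

Derivation:
After step 1:
  13/3 17/4 23/4 23/3
  15/4 17/5 27/5 21/4
  3 11/4 5/2 14/3
After step 2:
  37/9 133/30 173/30 56/9
  869/240 391/100 223/50 1379/240
  19/6 233/80 919/240 149/36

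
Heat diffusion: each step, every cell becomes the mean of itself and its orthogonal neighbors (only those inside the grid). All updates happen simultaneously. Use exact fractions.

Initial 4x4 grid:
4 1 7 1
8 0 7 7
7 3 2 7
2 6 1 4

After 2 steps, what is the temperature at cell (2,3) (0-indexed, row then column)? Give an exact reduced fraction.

Step 1: cell (2,3) = 5
Step 2: cell (2,3) = 37/8
Full grid after step 2:
  145/36 227/60 83/20 29/6
  1073/240 79/20 219/50 201/40
  367/80 97/25 409/100 37/8
  13/3 297/80 57/16 49/12

Answer: 37/8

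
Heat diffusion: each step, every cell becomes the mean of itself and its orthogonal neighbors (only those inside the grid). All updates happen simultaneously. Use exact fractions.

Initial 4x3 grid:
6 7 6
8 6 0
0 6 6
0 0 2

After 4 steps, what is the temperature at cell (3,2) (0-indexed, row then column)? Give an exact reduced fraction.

Answer: 1927/648

Derivation:
Step 1: cell (3,2) = 8/3
Step 2: cell (3,2) = 49/18
Step 3: cell (3,2) = 376/135
Step 4: cell (3,2) = 1927/648
Full grid after step 4:
  15319/2880 907039/172800 129731/25920
  33691/7200 331193/72000 6053/1350
  1679/480 32021/9000 7723/2160
  1193/432 5989/2160 1927/648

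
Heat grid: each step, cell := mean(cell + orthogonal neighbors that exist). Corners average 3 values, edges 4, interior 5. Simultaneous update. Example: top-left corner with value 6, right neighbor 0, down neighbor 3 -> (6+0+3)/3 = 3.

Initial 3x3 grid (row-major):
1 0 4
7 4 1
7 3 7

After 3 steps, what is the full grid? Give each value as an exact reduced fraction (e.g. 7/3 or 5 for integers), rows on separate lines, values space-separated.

After step 1:
  8/3 9/4 5/3
  19/4 3 4
  17/3 21/4 11/3
After step 2:
  29/9 115/48 95/36
  193/48 77/20 37/12
  47/9 211/48 155/36
After step 3:
  347/108 8717/2880 1169/432
  11747/2880 4259/1200 1249/360
  491/108 12797/2880 1697/432

Answer: 347/108 8717/2880 1169/432
11747/2880 4259/1200 1249/360
491/108 12797/2880 1697/432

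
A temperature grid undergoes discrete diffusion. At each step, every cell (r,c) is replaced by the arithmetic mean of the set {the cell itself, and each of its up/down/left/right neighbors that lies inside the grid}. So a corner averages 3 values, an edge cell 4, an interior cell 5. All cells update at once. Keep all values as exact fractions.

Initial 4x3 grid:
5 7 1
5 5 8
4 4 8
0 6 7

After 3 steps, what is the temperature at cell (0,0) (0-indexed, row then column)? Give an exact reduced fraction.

Step 1: cell (0,0) = 17/3
Step 2: cell (0,0) = 179/36
Step 3: cell (0,0) = 5459/1080
Full grid after step 3:
  5459/1080 12359/2400 11723/2160
  17291/3600 10527/2000 40157/7200
  1997/450 15373/3000 13859/2400
  9209/2160 70909/14400 2059/360

Answer: 5459/1080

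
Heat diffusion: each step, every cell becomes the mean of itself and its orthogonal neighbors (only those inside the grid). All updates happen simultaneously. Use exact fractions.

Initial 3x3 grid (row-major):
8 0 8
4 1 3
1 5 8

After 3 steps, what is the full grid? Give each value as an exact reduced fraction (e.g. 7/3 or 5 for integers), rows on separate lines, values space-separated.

After step 1:
  4 17/4 11/3
  7/2 13/5 5
  10/3 15/4 16/3
After step 2:
  47/12 871/240 155/36
  403/120 191/50 83/20
  127/36 901/240 169/36
After step 3:
  2617/720 56417/14400 8701/2160
  26321/7200 11227/3000 1697/400
  7661/2160 56867/14400 9071/2160

Answer: 2617/720 56417/14400 8701/2160
26321/7200 11227/3000 1697/400
7661/2160 56867/14400 9071/2160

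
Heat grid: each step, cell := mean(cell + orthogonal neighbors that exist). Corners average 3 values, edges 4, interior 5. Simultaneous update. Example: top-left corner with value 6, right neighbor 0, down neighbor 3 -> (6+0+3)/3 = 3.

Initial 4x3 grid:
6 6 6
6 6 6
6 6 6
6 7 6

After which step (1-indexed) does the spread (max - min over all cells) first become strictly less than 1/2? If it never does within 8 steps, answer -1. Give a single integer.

Step 1: max=19/3, min=6, spread=1/3
  -> spread < 1/2 first at step 1
Step 2: max=1507/240, min=6, spread=67/240
Step 3: max=13397/2160, min=6, spread=437/2160
Step 4: max=5341531/864000, min=6009/1000, spread=29951/172800
Step 5: max=47871821/7776000, min=20329/3375, spread=206761/1555200
Step 6: max=19118595571/3110400000, min=32565671/5400000, spread=14430763/124416000
Step 7: max=1144851741689/186624000000, min=2609652727/432000000, spread=139854109/1492992000
Step 8: max=68607111890251/11197440000000, min=235131228977/38880000000, spread=7114543559/89579520000

Answer: 1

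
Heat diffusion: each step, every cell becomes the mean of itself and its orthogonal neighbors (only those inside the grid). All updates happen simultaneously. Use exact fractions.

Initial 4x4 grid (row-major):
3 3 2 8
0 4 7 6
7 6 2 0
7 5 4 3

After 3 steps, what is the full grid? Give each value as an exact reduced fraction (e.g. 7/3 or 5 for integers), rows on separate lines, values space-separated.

After step 1:
  2 3 5 16/3
  7/2 4 21/5 21/4
  5 24/5 19/5 11/4
  19/3 11/2 7/2 7/3
After step 2:
  17/6 7/2 263/60 187/36
  29/8 39/10 89/20 263/60
  589/120 231/50 381/100 53/15
  101/18 151/30 227/60 103/36
After step 3:
  239/72 877/240 631/144 2513/540
  229/60 4019/1000 3139/750 3161/720
  2111/450 13363/3000 6059/1500 13129/3600
  5599/1080 17143/3600 13939/3600 458/135

Answer: 239/72 877/240 631/144 2513/540
229/60 4019/1000 3139/750 3161/720
2111/450 13363/3000 6059/1500 13129/3600
5599/1080 17143/3600 13939/3600 458/135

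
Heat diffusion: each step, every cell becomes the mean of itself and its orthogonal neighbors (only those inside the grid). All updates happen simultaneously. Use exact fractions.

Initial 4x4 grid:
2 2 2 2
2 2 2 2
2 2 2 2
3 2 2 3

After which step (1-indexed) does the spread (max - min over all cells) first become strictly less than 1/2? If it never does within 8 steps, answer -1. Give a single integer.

Step 1: max=7/3, min=2, spread=1/3
  -> spread < 1/2 first at step 1
Step 2: max=41/18, min=2, spread=5/18
Step 3: max=955/432, min=2, spread=91/432
Step 4: max=28321/12960, min=151/75, spread=11141/64800
Step 5: max=280729/129600, min=72869/36000, spread=92003/648000
Step 6: max=41874857/19440000, min=91567/45000, spread=2317913/19440000
Step 7: max=1250558273/583200000, min=21191/10368, spread=58564523/583200000
Step 8: max=37373526581/17496000000, min=997138993/486000000, spread=1476522833/17496000000

Answer: 1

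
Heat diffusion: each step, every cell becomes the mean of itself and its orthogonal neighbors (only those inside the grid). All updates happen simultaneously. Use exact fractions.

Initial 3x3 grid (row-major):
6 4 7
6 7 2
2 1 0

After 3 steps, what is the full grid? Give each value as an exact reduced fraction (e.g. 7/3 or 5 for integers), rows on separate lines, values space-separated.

Answer: 2137/432 3523/720 469/108
12857/2880 4709/1200 2693/720
509/144 1567/480 203/72

Derivation:
After step 1:
  16/3 6 13/3
  21/4 4 4
  3 5/2 1
After step 2:
  199/36 59/12 43/9
  211/48 87/20 10/3
  43/12 21/8 5/2
After step 3:
  2137/432 3523/720 469/108
  12857/2880 4709/1200 2693/720
  509/144 1567/480 203/72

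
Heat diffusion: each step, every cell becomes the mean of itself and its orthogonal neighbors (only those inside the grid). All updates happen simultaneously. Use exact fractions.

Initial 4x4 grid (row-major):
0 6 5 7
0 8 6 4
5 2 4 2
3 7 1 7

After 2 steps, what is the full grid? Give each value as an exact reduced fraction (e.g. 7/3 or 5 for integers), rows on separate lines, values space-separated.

Answer: 10/3 343/80 1289/240 193/36
243/80 23/5 471/100 74/15
319/80 367/100 113/25 23/6
43/12 91/20 43/12 37/9

Derivation:
After step 1:
  2 19/4 6 16/3
  13/4 22/5 27/5 19/4
  5/2 26/5 3 17/4
  5 13/4 19/4 10/3
After step 2:
  10/3 343/80 1289/240 193/36
  243/80 23/5 471/100 74/15
  319/80 367/100 113/25 23/6
  43/12 91/20 43/12 37/9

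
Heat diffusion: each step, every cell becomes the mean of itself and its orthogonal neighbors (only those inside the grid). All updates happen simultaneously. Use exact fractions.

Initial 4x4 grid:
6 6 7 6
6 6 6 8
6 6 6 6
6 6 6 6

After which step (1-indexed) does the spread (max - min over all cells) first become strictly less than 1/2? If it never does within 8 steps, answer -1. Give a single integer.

Step 1: max=7, min=6, spread=1
Step 2: max=133/20, min=6, spread=13/20
Step 3: max=2371/360, min=6, spread=211/360
Step 4: max=69841/10800, min=6, spread=5041/10800
  -> spread < 1/2 first at step 4
Step 5: max=2082643/324000, min=18079/3000, spread=130111/324000
Step 6: max=61962367/9720000, min=1087159/180000, spread=3255781/9720000
Step 7: max=1849953691/291600000, min=1091107/180000, spread=82360351/291600000
Step 8: max=55239316891/8748000000, min=196906441/32400000, spread=2074577821/8748000000

Answer: 4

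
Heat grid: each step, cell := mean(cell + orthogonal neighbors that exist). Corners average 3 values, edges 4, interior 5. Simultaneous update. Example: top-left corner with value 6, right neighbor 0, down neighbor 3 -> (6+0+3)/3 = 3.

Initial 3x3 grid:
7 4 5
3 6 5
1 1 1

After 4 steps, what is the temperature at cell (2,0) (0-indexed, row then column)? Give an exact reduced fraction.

Answer: 211123/64800

Derivation:
Step 1: cell (2,0) = 5/3
Step 2: cell (2,0) = 49/18
Step 3: cell (2,0) = 3179/1080
Step 4: cell (2,0) = 211123/64800
Full grid after step 4:
  548921/129600 1840291/432000 555521/129600
  3194207/864000 1367209/360000 1085069/288000
  211123/64800 306523/96000 216023/64800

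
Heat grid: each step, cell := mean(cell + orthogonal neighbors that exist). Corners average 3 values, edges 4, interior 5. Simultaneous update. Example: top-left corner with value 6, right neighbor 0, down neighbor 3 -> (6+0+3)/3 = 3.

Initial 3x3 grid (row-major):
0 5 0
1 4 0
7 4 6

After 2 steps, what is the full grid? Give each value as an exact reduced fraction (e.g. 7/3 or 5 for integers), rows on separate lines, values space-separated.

Answer: 29/12 523/240 77/36
59/20 79/25 103/40
49/12 923/240 133/36

Derivation:
After step 1:
  2 9/4 5/3
  3 14/5 5/2
  4 21/4 10/3
After step 2:
  29/12 523/240 77/36
  59/20 79/25 103/40
  49/12 923/240 133/36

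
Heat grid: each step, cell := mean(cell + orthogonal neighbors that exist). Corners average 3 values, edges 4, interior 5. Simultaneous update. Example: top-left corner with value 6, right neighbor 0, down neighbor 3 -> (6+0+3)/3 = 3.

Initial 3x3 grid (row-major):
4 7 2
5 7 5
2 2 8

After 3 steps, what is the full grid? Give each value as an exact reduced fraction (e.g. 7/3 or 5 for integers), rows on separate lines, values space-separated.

After step 1:
  16/3 5 14/3
  9/2 26/5 11/2
  3 19/4 5
After step 2:
  89/18 101/20 91/18
  541/120 499/100 611/120
  49/12 359/80 61/12
After step 3:
  5221/1080 501/100 5471/1080
  33347/7200 9651/2000 36397/7200
  3139/720 22373/4800 391/80

Answer: 5221/1080 501/100 5471/1080
33347/7200 9651/2000 36397/7200
3139/720 22373/4800 391/80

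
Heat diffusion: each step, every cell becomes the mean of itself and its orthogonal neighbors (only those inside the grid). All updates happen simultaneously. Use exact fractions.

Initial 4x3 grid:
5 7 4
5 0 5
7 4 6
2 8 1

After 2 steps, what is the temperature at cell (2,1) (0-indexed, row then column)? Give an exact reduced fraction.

Step 1: cell (2,1) = 5
Step 2: cell (2,1) = 429/100
Full grid after step 2:
  167/36 24/5 157/36
  1117/240 106/25 1037/240
  233/48 429/100 71/16
  167/36 233/48 17/4

Answer: 429/100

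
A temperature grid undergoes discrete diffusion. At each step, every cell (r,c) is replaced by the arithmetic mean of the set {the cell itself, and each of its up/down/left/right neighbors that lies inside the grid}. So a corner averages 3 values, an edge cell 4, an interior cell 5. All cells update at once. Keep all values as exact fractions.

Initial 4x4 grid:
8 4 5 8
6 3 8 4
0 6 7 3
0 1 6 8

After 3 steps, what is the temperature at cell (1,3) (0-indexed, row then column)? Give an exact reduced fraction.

Answer: 41323/7200

Derivation:
Step 1: cell (1,3) = 23/4
Step 2: cell (1,3) = 1339/240
Step 3: cell (1,3) = 41323/7200
Full grid after step 3:
  1849/360 4203/800 41203/7200 6137/1080
  10309/2400 4997/1000 16061/3000 41323/7200
  24863/7200 2989/750 7789/1500 39643/7200
  1451/540 26333/7200 34093/7200 295/54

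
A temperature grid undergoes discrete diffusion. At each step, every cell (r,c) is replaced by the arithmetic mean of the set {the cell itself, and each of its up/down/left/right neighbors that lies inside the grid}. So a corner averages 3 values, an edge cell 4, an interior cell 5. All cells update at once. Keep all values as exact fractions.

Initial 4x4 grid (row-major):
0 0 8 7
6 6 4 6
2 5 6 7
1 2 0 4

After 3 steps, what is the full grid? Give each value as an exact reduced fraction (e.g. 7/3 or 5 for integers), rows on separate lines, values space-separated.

After step 1:
  2 7/2 19/4 7
  7/2 21/5 6 6
  7/2 21/5 22/5 23/4
  5/3 2 3 11/3
After step 2:
  3 289/80 85/16 71/12
  33/10 107/25 507/100 99/16
  193/60 183/50 467/100 1189/240
  43/18 163/60 49/15 149/36
After step 3:
  793/240 3241/800 11947/2400 209/36
  4139/1200 7969/2000 638/125 13277/2400
  11309/3600 5563/1500 5189/1200 35911/7200
  749/270 10829/3600 13313/3600 8899/2160

Answer: 793/240 3241/800 11947/2400 209/36
4139/1200 7969/2000 638/125 13277/2400
11309/3600 5563/1500 5189/1200 35911/7200
749/270 10829/3600 13313/3600 8899/2160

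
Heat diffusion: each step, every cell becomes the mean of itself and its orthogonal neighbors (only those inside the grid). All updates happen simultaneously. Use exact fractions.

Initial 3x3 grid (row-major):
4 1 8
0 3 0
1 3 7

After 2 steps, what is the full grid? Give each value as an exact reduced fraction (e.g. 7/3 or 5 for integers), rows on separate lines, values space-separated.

Answer: 23/9 151/60 23/6
8/5 77/25 367/120
41/18 287/120 34/9

Derivation:
After step 1:
  5/3 4 3
  2 7/5 9/2
  4/3 7/2 10/3
After step 2:
  23/9 151/60 23/6
  8/5 77/25 367/120
  41/18 287/120 34/9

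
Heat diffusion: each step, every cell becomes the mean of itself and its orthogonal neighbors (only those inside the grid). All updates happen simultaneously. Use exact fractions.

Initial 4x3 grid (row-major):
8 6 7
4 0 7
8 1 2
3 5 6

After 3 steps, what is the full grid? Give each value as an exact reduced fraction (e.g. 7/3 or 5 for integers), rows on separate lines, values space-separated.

Answer: 3707/720 73121/14400 10981/2160
933/200 27019/6000 16169/3600
7697/1800 24409/6000 14569/3600
9287/2160 58511/14400 8687/2160

Derivation:
After step 1:
  6 21/4 20/3
  5 18/5 4
  4 16/5 4
  16/3 15/4 13/3
After step 2:
  65/12 1291/240 191/36
  93/20 421/100 137/30
  263/60 371/100 233/60
  157/36 997/240 145/36
After step 3:
  3707/720 73121/14400 10981/2160
  933/200 27019/6000 16169/3600
  7697/1800 24409/6000 14569/3600
  9287/2160 58511/14400 8687/2160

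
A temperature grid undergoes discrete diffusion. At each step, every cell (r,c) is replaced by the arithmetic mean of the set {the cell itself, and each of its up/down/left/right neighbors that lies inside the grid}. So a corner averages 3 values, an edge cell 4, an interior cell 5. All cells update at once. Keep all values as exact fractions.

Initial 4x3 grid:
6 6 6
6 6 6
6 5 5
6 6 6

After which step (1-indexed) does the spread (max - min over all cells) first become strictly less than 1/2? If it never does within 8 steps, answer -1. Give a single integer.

Step 1: max=6, min=11/2, spread=1/2
Step 2: max=6, min=1351/240, spread=89/240
  -> spread < 1/2 first at step 2
Step 3: max=1427/240, min=766/135, spread=587/2160
Step 4: max=14207/2400, min=737783/129600, spread=5879/25920
Step 5: max=19888/3375, min=44458447/7776000, spread=272701/1555200
Step 6: max=76150753/12960000, min=2674904033/466560000, spread=2660923/18662400
Step 7: max=506385203/86400000, min=160903070947/27993600000, spread=126629393/1119744000
Step 8: max=272945816693/46656000000, min=9672080800073/1679616000000, spread=1231748807/13436928000

Answer: 2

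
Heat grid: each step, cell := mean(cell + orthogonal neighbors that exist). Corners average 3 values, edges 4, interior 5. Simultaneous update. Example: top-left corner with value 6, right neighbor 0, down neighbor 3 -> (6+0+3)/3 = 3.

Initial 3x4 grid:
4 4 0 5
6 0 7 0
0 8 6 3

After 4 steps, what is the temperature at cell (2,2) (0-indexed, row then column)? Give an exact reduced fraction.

Answer: 4211/1125

Derivation:
Step 1: cell (2,2) = 6
Step 2: cell (2,2) = 151/40
Step 3: cell (2,2) = 2563/600
Step 4: cell (2,2) = 4211/1125
Full grid after step 4:
  224131/64800 389501/108000 344381/108000 427517/129600
  1669489/432000 641471/180000 1346867/360000 2875693/864000
  247981/64800 110219/27000 4211/1125 165139/43200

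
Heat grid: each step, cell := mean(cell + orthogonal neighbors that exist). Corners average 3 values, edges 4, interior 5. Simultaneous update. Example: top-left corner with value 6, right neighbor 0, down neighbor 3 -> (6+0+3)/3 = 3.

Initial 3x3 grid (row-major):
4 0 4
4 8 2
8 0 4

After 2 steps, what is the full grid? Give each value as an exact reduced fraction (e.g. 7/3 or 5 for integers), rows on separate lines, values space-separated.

Answer: 38/9 43/15 7/2
58/15 223/50 113/40
5 69/20 23/6

Derivation:
After step 1:
  8/3 4 2
  6 14/5 9/2
  4 5 2
After step 2:
  38/9 43/15 7/2
  58/15 223/50 113/40
  5 69/20 23/6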